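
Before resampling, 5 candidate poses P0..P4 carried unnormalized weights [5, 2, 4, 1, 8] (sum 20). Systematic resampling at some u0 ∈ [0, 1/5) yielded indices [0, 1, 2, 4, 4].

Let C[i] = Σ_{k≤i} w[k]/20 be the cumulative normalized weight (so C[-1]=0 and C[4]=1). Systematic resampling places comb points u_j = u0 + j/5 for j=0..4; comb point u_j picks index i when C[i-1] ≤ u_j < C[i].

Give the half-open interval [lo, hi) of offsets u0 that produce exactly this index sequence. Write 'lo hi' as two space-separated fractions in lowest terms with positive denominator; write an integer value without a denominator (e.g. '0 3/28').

1/20 3/20

C = [1/4, 7/20, 11/20, 3/5, 1]
j=0 picked index 0: u0 ∈ [0, 1/4)
j=1 picked index 1: u0 ∈ [1/20, 3/20)
j=2 picked index 2: u0 ∈ [-1/20, 3/20)
j=3 picked index 4: u0 ∈ [0, 2/5)
j=4 picked index 4: u0 ∈ [-1/5, 1/5)
intersection: [1/20, 3/20)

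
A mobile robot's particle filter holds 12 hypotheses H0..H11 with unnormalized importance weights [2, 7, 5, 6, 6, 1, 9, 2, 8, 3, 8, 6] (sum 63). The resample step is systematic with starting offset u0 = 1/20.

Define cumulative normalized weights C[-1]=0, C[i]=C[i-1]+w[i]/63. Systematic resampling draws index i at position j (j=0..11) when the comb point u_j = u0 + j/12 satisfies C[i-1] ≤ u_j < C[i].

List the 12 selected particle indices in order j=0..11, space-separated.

1 1 2 3 4 6 6 8 8 10 10 11

C = [2/63, 1/7, 2/9, 20/63, 26/63, 3/7, 4/7, 38/63, 46/63, 7/9, 19/21, 1]
j=0: u_0=1/20 ∈ [2/63, 1/7) → index 1
j=1: u_1=2/15 ∈ [2/63, 1/7) → index 1
j=2: u_2=13/60 ∈ [1/7, 2/9) → index 2
j=3: u_3=3/10 ∈ [2/9, 20/63) → index 3
j=4: u_4=23/60 ∈ [20/63, 26/63) → index 4
j=5: u_5=7/15 ∈ [3/7, 4/7) → index 6
j=6: u_6=11/20 ∈ [3/7, 4/7) → index 6
j=7: u_7=19/30 ∈ [38/63, 46/63) → index 8
j=8: u_8=43/60 ∈ [38/63, 46/63) → index 8
j=9: u_9=4/5 ∈ [7/9, 19/21) → index 10
j=10: u_10=53/60 ∈ [7/9, 19/21) → index 10
j=11: u_11=29/30 ∈ [19/21, 1) → index 11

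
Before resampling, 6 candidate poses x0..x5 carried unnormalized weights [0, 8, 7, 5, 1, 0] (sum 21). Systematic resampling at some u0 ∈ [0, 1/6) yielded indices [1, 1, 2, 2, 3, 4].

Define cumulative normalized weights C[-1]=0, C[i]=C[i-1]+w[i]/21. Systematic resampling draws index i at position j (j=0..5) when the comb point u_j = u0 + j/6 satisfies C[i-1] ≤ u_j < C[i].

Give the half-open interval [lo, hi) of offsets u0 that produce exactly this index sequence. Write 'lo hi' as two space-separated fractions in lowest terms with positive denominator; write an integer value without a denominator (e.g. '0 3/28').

5/42 1/6

C = [0, 8/21, 5/7, 20/21, 1, 1]
j=0 picked index 1: u0 ∈ [0, 8/21)
j=1 picked index 1: u0 ∈ [-1/6, 3/14)
j=2 picked index 2: u0 ∈ [1/21, 8/21)
j=3 picked index 2: u0 ∈ [-5/42, 3/14)
j=4 picked index 3: u0 ∈ [1/21, 2/7)
j=5 picked index 4: u0 ∈ [5/42, 1/6)
intersection: [5/42, 1/6)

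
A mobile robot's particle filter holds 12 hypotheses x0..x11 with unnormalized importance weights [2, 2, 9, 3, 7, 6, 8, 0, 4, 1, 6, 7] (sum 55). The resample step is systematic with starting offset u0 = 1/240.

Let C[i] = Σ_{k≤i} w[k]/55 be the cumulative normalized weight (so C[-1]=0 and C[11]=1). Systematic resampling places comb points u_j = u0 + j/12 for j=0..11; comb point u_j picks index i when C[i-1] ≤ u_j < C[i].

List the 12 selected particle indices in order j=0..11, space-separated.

C = [2/55, 4/55, 13/55, 16/55, 23/55, 29/55, 37/55, 37/55, 41/55, 42/55, 48/55, 1]
j=0: u_0=1/240 ∈ [0, 2/55) → index 0
j=1: u_1=7/80 ∈ [4/55, 13/55) → index 2
j=2: u_2=41/240 ∈ [4/55, 13/55) → index 2
j=3: u_3=61/240 ∈ [13/55, 16/55) → index 3
j=4: u_4=27/80 ∈ [16/55, 23/55) → index 4
j=5: u_5=101/240 ∈ [23/55, 29/55) → index 5
j=6: u_6=121/240 ∈ [23/55, 29/55) → index 5
j=7: u_7=47/80 ∈ [29/55, 37/55) → index 6
j=8: u_8=161/240 ∈ [29/55, 37/55) → index 6
j=9: u_9=181/240 ∈ [41/55, 42/55) → index 9
j=10: u_10=67/80 ∈ [42/55, 48/55) → index 10
j=11: u_11=221/240 ∈ [48/55, 1) → index 11

0 2 2 3 4 5 5 6 6 9 10 11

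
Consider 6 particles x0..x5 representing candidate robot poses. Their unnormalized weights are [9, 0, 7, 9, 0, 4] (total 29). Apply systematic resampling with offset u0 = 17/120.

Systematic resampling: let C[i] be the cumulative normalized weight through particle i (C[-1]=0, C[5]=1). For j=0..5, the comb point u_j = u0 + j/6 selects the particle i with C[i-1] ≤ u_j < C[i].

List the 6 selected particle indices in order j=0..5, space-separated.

C = [9/29, 9/29, 16/29, 25/29, 25/29, 1]
j=0: u_0=17/120 ∈ [0, 9/29) → index 0
j=1: u_1=37/120 ∈ [0, 9/29) → index 0
j=2: u_2=19/40 ∈ [9/29, 16/29) → index 2
j=3: u_3=77/120 ∈ [16/29, 25/29) → index 3
j=4: u_4=97/120 ∈ [16/29, 25/29) → index 3
j=5: u_5=39/40 ∈ [25/29, 1) → index 5

0 0 2 3 3 5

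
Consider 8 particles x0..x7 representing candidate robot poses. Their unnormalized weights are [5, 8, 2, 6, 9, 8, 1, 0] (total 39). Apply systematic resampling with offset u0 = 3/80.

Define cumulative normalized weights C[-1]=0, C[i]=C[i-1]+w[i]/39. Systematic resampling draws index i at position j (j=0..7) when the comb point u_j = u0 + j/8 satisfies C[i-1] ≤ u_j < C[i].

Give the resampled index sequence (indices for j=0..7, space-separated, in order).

C = [5/39, 1/3, 5/13, 7/13, 10/13, 38/39, 1, 1]
j=0: u_0=3/80 ∈ [0, 5/39) → index 0
j=1: u_1=13/80 ∈ [5/39, 1/3) → index 1
j=2: u_2=23/80 ∈ [5/39, 1/3) → index 1
j=3: u_3=33/80 ∈ [5/13, 7/13) → index 3
j=4: u_4=43/80 ∈ [5/13, 7/13) → index 3
j=5: u_5=53/80 ∈ [7/13, 10/13) → index 4
j=6: u_6=63/80 ∈ [10/13, 38/39) → index 5
j=7: u_7=73/80 ∈ [10/13, 38/39) → index 5

0 1 1 3 3 4 5 5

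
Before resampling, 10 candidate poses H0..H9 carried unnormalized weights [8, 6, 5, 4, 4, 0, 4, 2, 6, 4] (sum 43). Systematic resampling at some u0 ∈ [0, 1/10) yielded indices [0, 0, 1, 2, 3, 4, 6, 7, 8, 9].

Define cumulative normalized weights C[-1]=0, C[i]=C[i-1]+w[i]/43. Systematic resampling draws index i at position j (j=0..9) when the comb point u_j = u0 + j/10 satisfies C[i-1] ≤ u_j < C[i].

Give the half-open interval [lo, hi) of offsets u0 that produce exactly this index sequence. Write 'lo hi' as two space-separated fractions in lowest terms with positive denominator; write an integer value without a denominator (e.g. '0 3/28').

C = [8/43, 14/43, 19/43, 23/43, 27/43, 27/43, 31/43, 33/43, 39/43, 1]
j=0 picked index 0: u0 ∈ [0, 8/43)
j=1 picked index 0: u0 ∈ [-1/10, 37/430)
j=2 picked index 1: u0 ∈ [-3/215, 27/215)
j=3 picked index 2: u0 ∈ [11/430, 61/430)
j=4 picked index 3: u0 ∈ [9/215, 29/215)
j=5 picked index 4: u0 ∈ [3/86, 11/86)
j=6 picked index 6: u0 ∈ [6/215, 26/215)
j=7 picked index 7: u0 ∈ [9/430, 29/430)
j=8 picked index 8: u0 ∈ [-7/215, 23/215)
j=9 picked index 9: u0 ∈ [3/430, 1/10)
intersection: [9/215, 29/430)

9/215 29/430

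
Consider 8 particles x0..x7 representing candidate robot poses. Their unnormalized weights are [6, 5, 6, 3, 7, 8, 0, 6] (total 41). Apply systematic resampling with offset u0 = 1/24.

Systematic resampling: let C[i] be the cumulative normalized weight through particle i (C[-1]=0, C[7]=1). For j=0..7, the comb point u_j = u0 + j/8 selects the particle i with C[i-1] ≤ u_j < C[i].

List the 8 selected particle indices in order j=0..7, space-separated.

0 1 2 3 4 5 5 7

C = [6/41, 11/41, 17/41, 20/41, 27/41, 35/41, 35/41, 1]
j=0: u_0=1/24 ∈ [0, 6/41) → index 0
j=1: u_1=1/6 ∈ [6/41, 11/41) → index 1
j=2: u_2=7/24 ∈ [11/41, 17/41) → index 2
j=3: u_3=5/12 ∈ [17/41, 20/41) → index 3
j=4: u_4=13/24 ∈ [20/41, 27/41) → index 4
j=5: u_5=2/3 ∈ [27/41, 35/41) → index 5
j=6: u_6=19/24 ∈ [27/41, 35/41) → index 5
j=7: u_7=11/12 ∈ [35/41, 1) → index 7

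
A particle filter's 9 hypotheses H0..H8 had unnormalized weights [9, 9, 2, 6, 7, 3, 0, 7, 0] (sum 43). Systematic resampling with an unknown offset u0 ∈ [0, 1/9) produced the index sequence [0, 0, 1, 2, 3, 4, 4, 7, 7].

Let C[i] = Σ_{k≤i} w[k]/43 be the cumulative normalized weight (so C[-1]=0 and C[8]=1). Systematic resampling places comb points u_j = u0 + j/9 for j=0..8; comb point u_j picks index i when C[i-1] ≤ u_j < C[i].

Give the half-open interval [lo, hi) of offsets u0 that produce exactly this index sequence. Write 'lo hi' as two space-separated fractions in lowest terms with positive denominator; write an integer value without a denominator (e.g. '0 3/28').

11/129 38/387

C = [9/43, 18/43, 20/43, 26/43, 33/43, 36/43, 36/43, 1, 1]
j=0 picked index 0: u0 ∈ [0, 9/43)
j=1 picked index 0: u0 ∈ [-1/9, 38/387)
j=2 picked index 1: u0 ∈ [-5/387, 76/387)
j=3 picked index 2: u0 ∈ [11/129, 17/129)
j=4 picked index 3: u0 ∈ [8/387, 62/387)
j=5 picked index 4: u0 ∈ [19/387, 82/387)
j=6 picked index 4: u0 ∈ [-8/129, 13/129)
j=7 picked index 7: u0 ∈ [23/387, 2/9)
j=8 picked index 7: u0 ∈ [-20/387, 1/9)
intersection: [11/129, 38/387)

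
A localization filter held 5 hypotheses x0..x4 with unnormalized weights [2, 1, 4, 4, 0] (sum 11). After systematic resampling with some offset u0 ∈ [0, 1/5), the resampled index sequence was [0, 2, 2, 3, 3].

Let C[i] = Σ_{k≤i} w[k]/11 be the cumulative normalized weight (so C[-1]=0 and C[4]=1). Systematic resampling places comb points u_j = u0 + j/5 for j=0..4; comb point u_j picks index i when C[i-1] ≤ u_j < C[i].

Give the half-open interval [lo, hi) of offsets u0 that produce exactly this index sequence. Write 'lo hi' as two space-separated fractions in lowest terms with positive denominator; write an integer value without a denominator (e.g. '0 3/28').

C = [2/11, 3/11, 7/11, 1, 1]
j=0 picked index 0: u0 ∈ [0, 2/11)
j=1 picked index 2: u0 ∈ [4/55, 24/55)
j=2 picked index 2: u0 ∈ [-7/55, 13/55)
j=3 picked index 3: u0 ∈ [2/55, 2/5)
j=4 picked index 3: u0 ∈ [-9/55, 1/5)
intersection: [4/55, 2/11)

4/55 2/11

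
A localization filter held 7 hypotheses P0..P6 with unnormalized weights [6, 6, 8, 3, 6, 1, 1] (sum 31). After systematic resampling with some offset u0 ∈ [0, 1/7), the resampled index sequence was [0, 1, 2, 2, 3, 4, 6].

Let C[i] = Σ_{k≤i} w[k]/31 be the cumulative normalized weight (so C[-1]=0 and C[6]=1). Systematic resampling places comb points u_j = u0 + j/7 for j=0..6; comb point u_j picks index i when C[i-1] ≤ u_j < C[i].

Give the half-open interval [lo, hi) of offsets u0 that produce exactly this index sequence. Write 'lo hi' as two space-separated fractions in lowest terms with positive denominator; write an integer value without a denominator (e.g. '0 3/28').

C = [6/31, 12/31, 20/31, 23/31, 29/31, 30/31, 1]
j=0 picked index 0: u0 ∈ [0, 6/31)
j=1 picked index 1: u0 ∈ [11/217, 53/217)
j=2 picked index 2: u0 ∈ [22/217, 78/217)
j=3 picked index 2: u0 ∈ [-9/217, 47/217)
j=4 picked index 3: u0 ∈ [16/217, 37/217)
j=5 picked index 4: u0 ∈ [6/217, 48/217)
j=6 picked index 6: u0 ∈ [24/217, 1/7)
intersection: [24/217, 1/7)

24/217 1/7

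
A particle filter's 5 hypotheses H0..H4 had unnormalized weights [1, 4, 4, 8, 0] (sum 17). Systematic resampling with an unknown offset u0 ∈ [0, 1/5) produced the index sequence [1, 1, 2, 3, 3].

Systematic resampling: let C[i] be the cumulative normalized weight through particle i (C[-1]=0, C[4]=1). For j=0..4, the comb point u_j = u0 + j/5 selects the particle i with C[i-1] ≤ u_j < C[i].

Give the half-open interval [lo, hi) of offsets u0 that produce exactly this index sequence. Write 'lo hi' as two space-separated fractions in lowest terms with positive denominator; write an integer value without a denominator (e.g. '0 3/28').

1/17 8/85

C = [1/17, 5/17, 9/17, 1, 1]
j=0 picked index 1: u0 ∈ [1/17, 5/17)
j=1 picked index 1: u0 ∈ [-12/85, 8/85)
j=2 picked index 2: u0 ∈ [-9/85, 11/85)
j=3 picked index 3: u0 ∈ [-6/85, 2/5)
j=4 picked index 3: u0 ∈ [-23/85, 1/5)
intersection: [1/17, 8/85)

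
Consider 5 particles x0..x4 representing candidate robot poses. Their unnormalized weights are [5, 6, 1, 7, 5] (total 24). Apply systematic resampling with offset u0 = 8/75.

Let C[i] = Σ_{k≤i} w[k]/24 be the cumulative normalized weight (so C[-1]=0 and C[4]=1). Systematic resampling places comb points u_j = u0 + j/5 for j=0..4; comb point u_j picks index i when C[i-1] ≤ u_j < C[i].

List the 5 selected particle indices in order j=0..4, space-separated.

0 1 3 3 4

C = [5/24, 11/24, 1/2, 19/24, 1]
j=0: u_0=8/75 ∈ [0, 5/24) → index 0
j=1: u_1=23/75 ∈ [5/24, 11/24) → index 1
j=2: u_2=38/75 ∈ [1/2, 19/24) → index 3
j=3: u_3=53/75 ∈ [1/2, 19/24) → index 3
j=4: u_4=68/75 ∈ [19/24, 1) → index 4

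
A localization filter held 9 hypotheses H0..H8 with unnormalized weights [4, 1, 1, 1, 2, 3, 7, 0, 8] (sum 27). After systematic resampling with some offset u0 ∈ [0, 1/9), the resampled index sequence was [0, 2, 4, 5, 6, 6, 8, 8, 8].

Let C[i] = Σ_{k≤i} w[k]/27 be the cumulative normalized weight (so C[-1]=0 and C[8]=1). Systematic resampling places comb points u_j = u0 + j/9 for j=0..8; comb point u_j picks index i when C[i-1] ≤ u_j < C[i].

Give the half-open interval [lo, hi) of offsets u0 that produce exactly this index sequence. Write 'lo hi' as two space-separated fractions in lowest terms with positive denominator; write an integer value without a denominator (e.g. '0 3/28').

C = [4/27, 5/27, 2/9, 7/27, 1/3, 4/9, 19/27, 19/27, 1]
j=0 picked index 0: u0 ∈ [0, 4/27)
j=1 picked index 2: u0 ∈ [2/27, 1/9)
j=2 picked index 4: u0 ∈ [1/27, 1/9)
j=3 picked index 5: u0 ∈ [0, 1/9)
j=4 picked index 6: u0 ∈ [0, 7/27)
j=5 picked index 6: u0 ∈ [-1/9, 4/27)
j=6 picked index 8: u0 ∈ [1/27, 1/3)
j=7 picked index 8: u0 ∈ [-2/27, 2/9)
j=8 picked index 8: u0 ∈ [-5/27, 1/9)
intersection: [2/27, 1/9)

2/27 1/9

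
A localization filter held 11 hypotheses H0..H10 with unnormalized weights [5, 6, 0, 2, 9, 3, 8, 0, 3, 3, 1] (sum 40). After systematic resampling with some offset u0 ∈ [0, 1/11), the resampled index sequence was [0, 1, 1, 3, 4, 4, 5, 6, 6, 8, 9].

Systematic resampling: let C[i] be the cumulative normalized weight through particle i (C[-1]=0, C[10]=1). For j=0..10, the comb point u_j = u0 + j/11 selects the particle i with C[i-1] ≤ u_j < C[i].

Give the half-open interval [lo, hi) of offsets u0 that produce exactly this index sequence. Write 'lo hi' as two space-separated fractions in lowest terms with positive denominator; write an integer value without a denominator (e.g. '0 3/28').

C = [1/8, 11/40, 11/40, 13/40, 11/20, 5/8, 33/40, 33/40, 9/10, 39/40, 1]
j=0 picked index 0: u0 ∈ [0, 1/8)
j=1 picked index 1: u0 ∈ [3/88, 81/440)
j=2 picked index 1: u0 ∈ [-5/88, 41/440)
j=3 picked index 3: u0 ∈ [1/440, 23/440)
j=4 picked index 4: u0 ∈ [-17/440, 41/220)
j=5 picked index 4: u0 ∈ [-57/440, 21/220)
j=6 picked index 5: u0 ∈ [1/220, 7/88)
j=7 picked index 6: u0 ∈ [-1/88, 83/440)
j=8 picked index 6: u0 ∈ [-9/88, 43/440)
j=9 picked index 8: u0 ∈ [3/440, 9/110)
j=10 picked index 9: u0 ∈ [-1/110, 29/440)
intersection: [3/88, 23/440)

3/88 23/440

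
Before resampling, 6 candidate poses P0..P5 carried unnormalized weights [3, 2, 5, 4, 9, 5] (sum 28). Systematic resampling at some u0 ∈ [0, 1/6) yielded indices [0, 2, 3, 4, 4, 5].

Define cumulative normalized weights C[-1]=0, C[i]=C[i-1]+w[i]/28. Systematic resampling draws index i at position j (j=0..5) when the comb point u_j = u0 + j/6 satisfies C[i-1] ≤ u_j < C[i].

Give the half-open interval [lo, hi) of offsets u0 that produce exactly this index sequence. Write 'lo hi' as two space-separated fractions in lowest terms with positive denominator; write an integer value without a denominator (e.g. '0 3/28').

1/42 3/28

C = [3/28, 5/28, 5/14, 1/2, 23/28, 1]
j=0 picked index 0: u0 ∈ [0, 3/28)
j=1 picked index 2: u0 ∈ [1/84, 4/21)
j=2 picked index 3: u0 ∈ [1/42, 1/6)
j=3 picked index 4: u0 ∈ [0, 9/28)
j=4 picked index 4: u0 ∈ [-1/6, 13/84)
j=5 picked index 5: u0 ∈ [-1/84, 1/6)
intersection: [1/42, 3/28)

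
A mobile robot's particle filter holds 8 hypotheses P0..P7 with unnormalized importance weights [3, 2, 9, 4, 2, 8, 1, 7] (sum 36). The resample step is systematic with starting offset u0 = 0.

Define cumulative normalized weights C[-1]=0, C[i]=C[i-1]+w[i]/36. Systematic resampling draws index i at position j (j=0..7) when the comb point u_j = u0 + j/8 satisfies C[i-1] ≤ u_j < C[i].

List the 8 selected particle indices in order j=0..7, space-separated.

C = [1/12, 5/36, 7/18, 1/2, 5/9, 7/9, 29/36, 1]
j=0: u_0=0 ∈ [0, 1/12) → index 0
j=1: u_1=1/8 ∈ [1/12, 5/36) → index 1
j=2: u_2=1/4 ∈ [5/36, 7/18) → index 2
j=3: u_3=3/8 ∈ [5/36, 7/18) → index 2
j=4: u_4=1/2 ∈ [1/2, 5/9) → index 4
j=5: u_5=5/8 ∈ [5/9, 7/9) → index 5
j=6: u_6=3/4 ∈ [5/9, 7/9) → index 5
j=7: u_7=7/8 ∈ [29/36, 1) → index 7

0 1 2 2 4 5 5 7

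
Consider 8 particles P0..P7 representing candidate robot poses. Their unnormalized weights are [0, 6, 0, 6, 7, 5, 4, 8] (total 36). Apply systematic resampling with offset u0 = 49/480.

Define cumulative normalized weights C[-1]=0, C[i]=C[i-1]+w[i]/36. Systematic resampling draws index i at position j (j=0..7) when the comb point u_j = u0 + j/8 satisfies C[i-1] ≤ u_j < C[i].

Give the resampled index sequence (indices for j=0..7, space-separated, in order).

1 3 4 4 5 6 7 7

C = [0, 1/6, 1/6, 1/3, 19/36, 2/3, 7/9, 1]
j=0: u_0=49/480 ∈ [0, 1/6) → index 1
j=1: u_1=109/480 ∈ [1/6, 1/3) → index 3
j=2: u_2=169/480 ∈ [1/3, 19/36) → index 4
j=3: u_3=229/480 ∈ [1/3, 19/36) → index 4
j=4: u_4=289/480 ∈ [19/36, 2/3) → index 5
j=5: u_5=349/480 ∈ [2/3, 7/9) → index 6
j=6: u_6=409/480 ∈ [7/9, 1) → index 7
j=7: u_7=469/480 ∈ [7/9, 1) → index 7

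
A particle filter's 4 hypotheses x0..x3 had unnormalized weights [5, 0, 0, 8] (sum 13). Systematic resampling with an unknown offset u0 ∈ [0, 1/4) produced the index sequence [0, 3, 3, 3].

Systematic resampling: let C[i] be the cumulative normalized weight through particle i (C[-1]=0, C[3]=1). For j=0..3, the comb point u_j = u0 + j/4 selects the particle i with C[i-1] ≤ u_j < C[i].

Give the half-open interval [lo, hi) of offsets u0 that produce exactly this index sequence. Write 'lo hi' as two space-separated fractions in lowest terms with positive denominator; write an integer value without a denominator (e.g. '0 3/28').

C = [5/13, 5/13, 5/13, 1]
j=0 picked index 0: u0 ∈ [0, 5/13)
j=1 picked index 3: u0 ∈ [7/52, 3/4)
j=2 picked index 3: u0 ∈ [-3/26, 1/2)
j=3 picked index 3: u0 ∈ [-19/52, 1/4)
intersection: [7/52, 1/4)

7/52 1/4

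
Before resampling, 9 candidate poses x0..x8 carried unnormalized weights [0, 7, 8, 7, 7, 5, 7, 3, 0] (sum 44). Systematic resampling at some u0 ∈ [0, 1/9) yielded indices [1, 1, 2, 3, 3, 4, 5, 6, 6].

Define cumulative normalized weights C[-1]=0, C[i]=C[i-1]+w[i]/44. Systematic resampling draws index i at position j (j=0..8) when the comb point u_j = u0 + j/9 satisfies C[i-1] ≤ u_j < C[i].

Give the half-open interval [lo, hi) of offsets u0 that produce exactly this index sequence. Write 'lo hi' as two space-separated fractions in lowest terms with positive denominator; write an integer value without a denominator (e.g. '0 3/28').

C = [0, 7/44, 15/44, 1/2, 29/44, 17/22, 41/44, 1, 1]
j=0 picked index 1: u0 ∈ [0, 7/44)
j=1 picked index 1: u0 ∈ [-1/9, 19/396)
j=2 picked index 2: u0 ∈ [-25/396, 47/396)
j=3 picked index 3: u0 ∈ [1/132, 1/6)
j=4 picked index 3: u0 ∈ [-41/396, 1/18)
j=5 picked index 4: u0 ∈ [-1/18, 41/396)
j=6 picked index 5: u0 ∈ [-1/132, 7/66)
j=7 picked index 6: u0 ∈ [-1/198, 61/396)
j=8 picked index 6: u0 ∈ [-23/198, 17/396)
intersection: [1/132, 17/396)

1/132 17/396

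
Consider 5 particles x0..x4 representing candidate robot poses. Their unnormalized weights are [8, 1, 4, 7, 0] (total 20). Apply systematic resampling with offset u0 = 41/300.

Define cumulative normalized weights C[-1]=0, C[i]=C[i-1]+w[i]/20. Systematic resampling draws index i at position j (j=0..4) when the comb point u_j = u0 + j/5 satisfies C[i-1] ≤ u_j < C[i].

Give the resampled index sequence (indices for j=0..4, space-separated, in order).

0 0 2 3 3

C = [2/5, 9/20, 13/20, 1, 1]
j=0: u_0=41/300 ∈ [0, 2/5) → index 0
j=1: u_1=101/300 ∈ [0, 2/5) → index 0
j=2: u_2=161/300 ∈ [9/20, 13/20) → index 2
j=3: u_3=221/300 ∈ [13/20, 1) → index 3
j=4: u_4=281/300 ∈ [13/20, 1) → index 3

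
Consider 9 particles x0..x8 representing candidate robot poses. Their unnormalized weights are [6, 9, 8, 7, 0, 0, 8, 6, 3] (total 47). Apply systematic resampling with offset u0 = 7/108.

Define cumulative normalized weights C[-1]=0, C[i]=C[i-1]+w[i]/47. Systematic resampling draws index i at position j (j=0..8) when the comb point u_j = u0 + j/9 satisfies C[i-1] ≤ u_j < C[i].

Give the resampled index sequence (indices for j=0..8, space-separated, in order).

0 1 1 2 3 3 6 7 8

C = [6/47, 15/47, 23/47, 30/47, 30/47, 30/47, 38/47, 44/47, 1]
j=0: u_0=7/108 ∈ [0, 6/47) → index 0
j=1: u_1=19/108 ∈ [6/47, 15/47) → index 1
j=2: u_2=31/108 ∈ [6/47, 15/47) → index 1
j=3: u_3=43/108 ∈ [15/47, 23/47) → index 2
j=4: u_4=55/108 ∈ [23/47, 30/47) → index 3
j=5: u_5=67/108 ∈ [23/47, 30/47) → index 3
j=6: u_6=79/108 ∈ [30/47, 38/47) → index 6
j=7: u_7=91/108 ∈ [38/47, 44/47) → index 7
j=8: u_8=103/108 ∈ [44/47, 1) → index 8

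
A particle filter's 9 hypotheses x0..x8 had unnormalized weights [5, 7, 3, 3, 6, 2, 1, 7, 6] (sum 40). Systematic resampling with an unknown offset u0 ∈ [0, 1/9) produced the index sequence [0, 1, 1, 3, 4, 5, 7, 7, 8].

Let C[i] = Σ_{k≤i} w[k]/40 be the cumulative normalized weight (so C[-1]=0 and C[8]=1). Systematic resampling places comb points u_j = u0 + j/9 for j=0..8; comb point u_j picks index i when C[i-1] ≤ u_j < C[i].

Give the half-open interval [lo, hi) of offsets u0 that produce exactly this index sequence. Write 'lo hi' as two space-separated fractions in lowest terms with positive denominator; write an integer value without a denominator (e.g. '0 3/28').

C = [1/8, 3/10, 3/8, 9/20, 3/5, 13/20, 27/40, 17/20, 1]
j=0 picked index 0: u0 ∈ [0, 1/8)
j=1 picked index 1: u0 ∈ [1/72, 17/90)
j=2 picked index 1: u0 ∈ [-7/72, 7/90)
j=3 picked index 3: u0 ∈ [1/24, 7/60)
j=4 picked index 4: u0 ∈ [1/180, 7/45)
j=5 picked index 5: u0 ∈ [2/45, 17/180)
j=6 picked index 7: u0 ∈ [1/120, 11/60)
j=7 picked index 7: u0 ∈ [-37/360, 13/180)
j=8 picked index 8: u0 ∈ [-7/180, 1/9)
intersection: [2/45, 13/180)

2/45 13/180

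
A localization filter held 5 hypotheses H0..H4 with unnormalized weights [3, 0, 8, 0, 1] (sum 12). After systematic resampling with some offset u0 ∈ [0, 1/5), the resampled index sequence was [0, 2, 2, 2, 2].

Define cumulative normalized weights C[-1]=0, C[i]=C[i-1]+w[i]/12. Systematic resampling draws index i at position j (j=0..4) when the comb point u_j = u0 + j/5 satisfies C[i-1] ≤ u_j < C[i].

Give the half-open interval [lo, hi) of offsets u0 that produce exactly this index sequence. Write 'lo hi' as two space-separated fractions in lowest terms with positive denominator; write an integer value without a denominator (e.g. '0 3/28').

1/20 7/60

C = [1/4, 1/4, 11/12, 11/12, 1]
j=0 picked index 0: u0 ∈ [0, 1/4)
j=1 picked index 2: u0 ∈ [1/20, 43/60)
j=2 picked index 2: u0 ∈ [-3/20, 31/60)
j=3 picked index 2: u0 ∈ [-7/20, 19/60)
j=4 picked index 2: u0 ∈ [-11/20, 7/60)
intersection: [1/20, 7/60)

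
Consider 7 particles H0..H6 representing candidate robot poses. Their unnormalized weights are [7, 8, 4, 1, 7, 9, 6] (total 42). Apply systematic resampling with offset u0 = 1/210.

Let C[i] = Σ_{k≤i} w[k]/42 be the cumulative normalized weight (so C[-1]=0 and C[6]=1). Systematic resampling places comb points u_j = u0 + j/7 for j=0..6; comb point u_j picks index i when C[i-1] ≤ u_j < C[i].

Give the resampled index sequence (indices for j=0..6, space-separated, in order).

0 0 1 2 4 5 6

C = [1/6, 5/14, 19/42, 10/21, 9/14, 6/7, 1]
j=0: u_0=1/210 ∈ [0, 1/6) → index 0
j=1: u_1=31/210 ∈ [0, 1/6) → index 0
j=2: u_2=61/210 ∈ [1/6, 5/14) → index 1
j=3: u_3=13/30 ∈ [5/14, 19/42) → index 2
j=4: u_4=121/210 ∈ [10/21, 9/14) → index 4
j=5: u_5=151/210 ∈ [9/14, 6/7) → index 5
j=6: u_6=181/210 ∈ [6/7, 1) → index 6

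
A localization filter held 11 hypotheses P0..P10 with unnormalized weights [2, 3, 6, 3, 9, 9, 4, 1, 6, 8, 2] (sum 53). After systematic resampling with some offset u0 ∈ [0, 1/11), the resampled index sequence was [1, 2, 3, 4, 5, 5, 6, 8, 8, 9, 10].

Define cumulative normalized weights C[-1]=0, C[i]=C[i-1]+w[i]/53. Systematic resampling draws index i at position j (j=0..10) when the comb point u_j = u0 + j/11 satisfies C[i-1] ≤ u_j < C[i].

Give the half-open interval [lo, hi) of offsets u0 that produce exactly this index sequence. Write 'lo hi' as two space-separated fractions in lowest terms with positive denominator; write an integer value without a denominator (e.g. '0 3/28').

C = [2/53, 5/53, 11/53, 14/53, 23/53, 32/53, 36/53, 37/53, 43/53, 51/53, 1]
j=0 picked index 1: u0 ∈ [2/53, 5/53)
j=1 picked index 2: u0 ∈ [2/583, 68/583)
j=2 picked index 3: u0 ∈ [15/583, 48/583)
j=3 picked index 4: u0 ∈ [-5/583, 94/583)
j=4 picked index 5: u0 ∈ [41/583, 140/583)
j=5 picked index 5: u0 ∈ [-12/583, 87/583)
j=6 picked index 6: u0 ∈ [34/583, 78/583)
j=7 picked index 8: u0 ∈ [36/583, 102/583)
j=8 picked index 8: u0 ∈ [-17/583, 49/583)
j=9 picked index 9: u0 ∈ [-4/583, 84/583)
j=10 picked index 10: u0 ∈ [31/583, 1/11)
intersection: [41/583, 48/583)

41/583 48/583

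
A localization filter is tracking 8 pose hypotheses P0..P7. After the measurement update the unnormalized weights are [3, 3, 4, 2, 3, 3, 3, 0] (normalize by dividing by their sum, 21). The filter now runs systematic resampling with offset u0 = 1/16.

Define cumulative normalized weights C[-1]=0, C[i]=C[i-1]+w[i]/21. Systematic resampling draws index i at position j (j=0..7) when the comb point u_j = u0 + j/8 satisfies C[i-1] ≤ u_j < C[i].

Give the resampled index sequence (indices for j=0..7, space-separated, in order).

C = [1/7, 2/7, 10/21, 4/7, 5/7, 6/7, 1, 1]
j=0: u_0=1/16 ∈ [0, 1/7) → index 0
j=1: u_1=3/16 ∈ [1/7, 2/7) → index 1
j=2: u_2=5/16 ∈ [2/7, 10/21) → index 2
j=3: u_3=7/16 ∈ [2/7, 10/21) → index 2
j=4: u_4=9/16 ∈ [10/21, 4/7) → index 3
j=5: u_5=11/16 ∈ [4/7, 5/7) → index 4
j=6: u_6=13/16 ∈ [5/7, 6/7) → index 5
j=7: u_7=15/16 ∈ [6/7, 1) → index 6

0 1 2 2 3 4 5 6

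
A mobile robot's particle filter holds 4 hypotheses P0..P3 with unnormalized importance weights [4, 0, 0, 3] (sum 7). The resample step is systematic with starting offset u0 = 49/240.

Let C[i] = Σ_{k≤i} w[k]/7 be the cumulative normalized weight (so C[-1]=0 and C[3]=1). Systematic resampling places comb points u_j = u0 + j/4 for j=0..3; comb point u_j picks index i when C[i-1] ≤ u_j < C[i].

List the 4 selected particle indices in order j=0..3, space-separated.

0 0 3 3

C = [4/7, 4/7, 4/7, 1]
j=0: u_0=49/240 ∈ [0, 4/7) → index 0
j=1: u_1=109/240 ∈ [0, 4/7) → index 0
j=2: u_2=169/240 ∈ [4/7, 1) → index 3
j=3: u_3=229/240 ∈ [4/7, 1) → index 3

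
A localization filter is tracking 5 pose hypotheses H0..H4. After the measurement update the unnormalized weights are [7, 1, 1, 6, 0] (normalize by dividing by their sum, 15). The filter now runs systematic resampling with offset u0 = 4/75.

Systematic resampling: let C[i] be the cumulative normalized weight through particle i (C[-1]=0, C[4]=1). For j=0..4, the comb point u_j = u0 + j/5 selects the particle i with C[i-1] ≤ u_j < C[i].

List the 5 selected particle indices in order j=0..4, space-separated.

0 0 0 3 3

C = [7/15, 8/15, 3/5, 1, 1]
j=0: u_0=4/75 ∈ [0, 7/15) → index 0
j=1: u_1=19/75 ∈ [0, 7/15) → index 0
j=2: u_2=34/75 ∈ [0, 7/15) → index 0
j=3: u_3=49/75 ∈ [3/5, 1) → index 3
j=4: u_4=64/75 ∈ [3/5, 1) → index 3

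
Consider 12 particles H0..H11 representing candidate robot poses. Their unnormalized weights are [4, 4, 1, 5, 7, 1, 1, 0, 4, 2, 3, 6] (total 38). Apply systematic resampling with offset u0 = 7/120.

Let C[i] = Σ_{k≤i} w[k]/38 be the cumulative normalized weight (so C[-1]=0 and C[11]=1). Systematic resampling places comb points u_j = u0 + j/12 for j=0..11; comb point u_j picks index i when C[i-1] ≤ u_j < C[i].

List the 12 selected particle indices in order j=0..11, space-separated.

C = [2/19, 4/19, 9/38, 7/19, 21/38, 11/19, 23/38, 23/38, 27/38, 29/38, 16/19, 1]
j=0: u_0=7/120 ∈ [0, 2/19) → index 0
j=1: u_1=17/120 ∈ [2/19, 4/19) → index 1
j=2: u_2=9/40 ∈ [4/19, 9/38) → index 2
j=3: u_3=37/120 ∈ [9/38, 7/19) → index 3
j=4: u_4=47/120 ∈ [7/19, 21/38) → index 4
j=5: u_5=19/40 ∈ [7/19, 21/38) → index 4
j=6: u_6=67/120 ∈ [21/38, 11/19) → index 5
j=7: u_7=77/120 ∈ [23/38, 27/38) → index 8
j=8: u_8=29/40 ∈ [27/38, 29/38) → index 9
j=9: u_9=97/120 ∈ [29/38, 16/19) → index 10
j=10: u_10=107/120 ∈ [16/19, 1) → index 11
j=11: u_11=39/40 ∈ [16/19, 1) → index 11

0 1 2 3 4 4 5 8 9 10 11 11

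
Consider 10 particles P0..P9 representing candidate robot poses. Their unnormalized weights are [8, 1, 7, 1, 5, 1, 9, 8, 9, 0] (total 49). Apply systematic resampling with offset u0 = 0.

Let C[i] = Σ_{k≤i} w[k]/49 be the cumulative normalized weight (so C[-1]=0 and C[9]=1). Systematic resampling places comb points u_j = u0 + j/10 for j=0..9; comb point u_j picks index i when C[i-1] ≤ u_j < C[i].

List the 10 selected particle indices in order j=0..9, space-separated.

0 0 2 2 4 6 6 7 7 8

C = [8/49, 9/49, 16/49, 17/49, 22/49, 23/49, 32/49, 40/49, 1, 1]
j=0: u_0=0 ∈ [0, 8/49) → index 0
j=1: u_1=1/10 ∈ [0, 8/49) → index 0
j=2: u_2=1/5 ∈ [9/49, 16/49) → index 2
j=3: u_3=3/10 ∈ [9/49, 16/49) → index 2
j=4: u_4=2/5 ∈ [17/49, 22/49) → index 4
j=5: u_5=1/2 ∈ [23/49, 32/49) → index 6
j=6: u_6=3/5 ∈ [23/49, 32/49) → index 6
j=7: u_7=7/10 ∈ [32/49, 40/49) → index 7
j=8: u_8=4/5 ∈ [32/49, 40/49) → index 7
j=9: u_9=9/10 ∈ [40/49, 1) → index 8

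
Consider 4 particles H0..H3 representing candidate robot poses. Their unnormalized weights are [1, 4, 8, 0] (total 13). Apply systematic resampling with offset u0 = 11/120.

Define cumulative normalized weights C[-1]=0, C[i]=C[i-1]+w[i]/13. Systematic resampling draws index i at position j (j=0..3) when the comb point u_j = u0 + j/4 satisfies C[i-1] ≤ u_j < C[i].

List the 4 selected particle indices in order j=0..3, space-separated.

C = [1/13, 5/13, 1, 1]
j=0: u_0=11/120 ∈ [1/13, 5/13) → index 1
j=1: u_1=41/120 ∈ [1/13, 5/13) → index 1
j=2: u_2=71/120 ∈ [5/13, 1) → index 2
j=3: u_3=101/120 ∈ [5/13, 1) → index 2

1 1 2 2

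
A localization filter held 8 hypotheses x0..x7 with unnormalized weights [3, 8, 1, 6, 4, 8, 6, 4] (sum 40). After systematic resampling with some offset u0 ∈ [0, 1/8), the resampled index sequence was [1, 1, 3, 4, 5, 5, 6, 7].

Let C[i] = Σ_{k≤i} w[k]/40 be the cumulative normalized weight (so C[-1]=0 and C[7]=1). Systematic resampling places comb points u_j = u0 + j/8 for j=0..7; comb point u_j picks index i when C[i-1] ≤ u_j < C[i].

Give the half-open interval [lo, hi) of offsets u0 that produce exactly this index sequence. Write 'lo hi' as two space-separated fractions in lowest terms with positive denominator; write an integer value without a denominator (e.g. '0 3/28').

C = [3/40, 11/40, 3/10, 9/20, 11/20, 3/4, 9/10, 1]
j=0 picked index 1: u0 ∈ [3/40, 11/40)
j=1 picked index 1: u0 ∈ [-1/20, 3/20)
j=2 picked index 3: u0 ∈ [1/20, 1/5)
j=3 picked index 4: u0 ∈ [3/40, 7/40)
j=4 picked index 5: u0 ∈ [1/20, 1/4)
j=5 picked index 5: u0 ∈ [-3/40, 1/8)
j=6 picked index 6: u0 ∈ [0, 3/20)
j=7 picked index 7: u0 ∈ [1/40, 1/8)
intersection: [3/40, 1/8)

3/40 1/8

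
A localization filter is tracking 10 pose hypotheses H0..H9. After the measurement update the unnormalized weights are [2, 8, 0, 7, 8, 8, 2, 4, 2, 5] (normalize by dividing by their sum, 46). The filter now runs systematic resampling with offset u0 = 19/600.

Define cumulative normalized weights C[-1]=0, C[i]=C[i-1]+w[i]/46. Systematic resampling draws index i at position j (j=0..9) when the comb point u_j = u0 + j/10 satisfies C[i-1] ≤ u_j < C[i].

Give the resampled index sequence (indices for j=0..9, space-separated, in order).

C = [1/23, 5/23, 5/23, 17/46, 25/46, 33/46, 35/46, 39/46, 41/46, 1]
j=0: u_0=19/600 ∈ [0, 1/23) → index 0
j=1: u_1=79/600 ∈ [1/23, 5/23) → index 1
j=2: u_2=139/600 ∈ [5/23, 17/46) → index 3
j=3: u_3=199/600 ∈ [5/23, 17/46) → index 3
j=4: u_4=259/600 ∈ [17/46, 25/46) → index 4
j=5: u_5=319/600 ∈ [17/46, 25/46) → index 4
j=6: u_6=379/600 ∈ [25/46, 33/46) → index 5
j=7: u_7=439/600 ∈ [33/46, 35/46) → index 6
j=8: u_8=499/600 ∈ [35/46, 39/46) → index 7
j=9: u_9=559/600 ∈ [41/46, 1) → index 9

0 1 3 3 4 4 5 6 7 9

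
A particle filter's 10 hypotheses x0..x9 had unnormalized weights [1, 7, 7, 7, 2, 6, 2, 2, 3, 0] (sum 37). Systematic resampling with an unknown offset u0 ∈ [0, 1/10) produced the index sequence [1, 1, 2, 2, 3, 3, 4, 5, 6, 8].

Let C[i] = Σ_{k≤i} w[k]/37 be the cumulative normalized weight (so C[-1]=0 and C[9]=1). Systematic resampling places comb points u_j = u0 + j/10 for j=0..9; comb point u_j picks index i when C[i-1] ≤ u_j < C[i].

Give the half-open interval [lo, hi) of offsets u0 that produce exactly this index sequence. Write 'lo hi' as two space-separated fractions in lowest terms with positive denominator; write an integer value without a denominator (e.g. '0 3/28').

C = [1/37, 8/37, 15/37, 22/37, 24/37, 30/37, 32/37, 34/37, 1, 1]
j=0 picked index 1: u0 ∈ [1/37, 8/37)
j=1 picked index 1: u0 ∈ [-27/370, 43/370)
j=2 picked index 2: u0 ∈ [3/185, 38/185)
j=3 picked index 2: u0 ∈ [-31/370, 39/370)
j=4 picked index 3: u0 ∈ [1/185, 36/185)
j=5 picked index 3: u0 ∈ [-7/74, 7/74)
j=6 picked index 4: u0 ∈ [-1/185, 9/185)
j=7 picked index 5: u0 ∈ [-19/370, 41/370)
j=8 picked index 6: u0 ∈ [2/185, 12/185)
j=9 picked index 8: u0 ∈ [7/370, 1/10)
intersection: [1/37, 9/185)

1/37 9/185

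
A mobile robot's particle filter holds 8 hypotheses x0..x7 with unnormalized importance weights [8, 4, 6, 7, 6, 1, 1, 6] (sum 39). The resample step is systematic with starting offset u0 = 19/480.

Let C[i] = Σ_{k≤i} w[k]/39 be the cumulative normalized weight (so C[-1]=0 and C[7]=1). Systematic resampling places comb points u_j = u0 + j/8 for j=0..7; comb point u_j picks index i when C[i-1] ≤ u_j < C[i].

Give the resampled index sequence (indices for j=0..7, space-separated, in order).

C = [8/39, 4/13, 6/13, 25/39, 31/39, 32/39, 11/13, 1]
j=0: u_0=19/480 ∈ [0, 8/39) → index 0
j=1: u_1=79/480 ∈ [0, 8/39) → index 0
j=2: u_2=139/480 ∈ [8/39, 4/13) → index 1
j=3: u_3=199/480 ∈ [4/13, 6/13) → index 2
j=4: u_4=259/480 ∈ [6/13, 25/39) → index 3
j=5: u_5=319/480 ∈ [25/39, 31/39) → index 4
j=6: u_6=379/480 ∈ [25/39, 31/39) → index 4
j=7: u_7=439/480 ∈ [11/13, 1) → index 7

0 0 1 2 3 4 4 7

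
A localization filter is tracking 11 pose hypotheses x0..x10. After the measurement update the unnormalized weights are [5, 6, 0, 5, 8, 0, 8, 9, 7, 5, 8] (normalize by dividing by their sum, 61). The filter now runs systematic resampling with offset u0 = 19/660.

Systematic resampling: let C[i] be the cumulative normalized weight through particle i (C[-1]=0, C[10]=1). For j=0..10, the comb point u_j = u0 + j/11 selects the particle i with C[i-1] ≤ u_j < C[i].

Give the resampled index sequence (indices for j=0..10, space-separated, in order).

0 1 3 4 4 6 7 7 8 9 10

C = [5/61, 11/61, 11/61, 16/61, 24/61, 24/61, 32/61, 41/61, 48/61, 53/61, 1]
j=0: u_0=19/660 ∈ [0, 5/61) → index 0
j=1: u_1=79/660 ∈ [5/61, 11/61) → index 1
j=2: u_2=139/660 ∈ [11/61, 16/61) → index 3
j=3: u_3=199/660 ∈ [16/61, 24/61) → index 4
j=4: u_4=259/660 ∈ [16/61, 24/61) → index 4
j=5: u_5=29/60 ∈ [24/61, 32/61) → index 6
j=6: u_6=379/660 ∈ [32/61, 41/61) → index 7
j=7: u_7=439/660 ∈ [32/61, 41/61) → index 7
j=8: u_8=499/660 ∈ [41/61, 48/61) → index 8
j=9: u_9=559/660 ∈ [48/61, 53/61) → index 9
j=10: u_10=619/660 ∈ [53/61, 1) → index 10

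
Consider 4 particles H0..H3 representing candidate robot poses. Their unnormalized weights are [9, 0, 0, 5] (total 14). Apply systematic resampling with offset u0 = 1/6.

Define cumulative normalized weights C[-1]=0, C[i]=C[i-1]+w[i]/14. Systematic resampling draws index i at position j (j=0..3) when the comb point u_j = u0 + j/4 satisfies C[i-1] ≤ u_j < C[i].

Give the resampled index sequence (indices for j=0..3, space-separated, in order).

C = [9/14, 9/14, 9/14, 1]
j=0: u_0=1/6 ∈ [0, 9/14) → index 0
j=1: u_1=5/12 ∈ [0, 9/14) → index 0
j=2: u_2=2/3 ∈ [9/14, 1) → index 3
j=3: u_3=11/12 ∈ [9/14, 1) → index 3

0 0 3 3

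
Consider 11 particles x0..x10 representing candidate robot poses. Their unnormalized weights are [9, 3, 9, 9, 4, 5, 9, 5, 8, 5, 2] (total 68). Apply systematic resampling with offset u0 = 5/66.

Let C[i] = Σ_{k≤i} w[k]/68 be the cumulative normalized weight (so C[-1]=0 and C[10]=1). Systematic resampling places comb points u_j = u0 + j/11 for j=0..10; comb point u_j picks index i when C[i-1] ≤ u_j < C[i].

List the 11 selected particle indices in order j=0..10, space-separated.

0 1 2 3 3 5 6 7 8 8 10

C = [9/68, 3/17, 21/68, 15/34, 1/2, 39/68, 12/17, 53/68, 61/68, 33/34, 1]
j=0: u_0=5/66 ∈ [0, 9/68) → index 0
j=1: u_1=1/6 ∈ [9/68, 3/17) → index 1
j=2: u_2=17/66 ∈ [3/17, 21/68) → index 2
j=3: u_3=23/66 ∈ [21/68, 15/34) → index 3
j=4: u_4=29/66 ∈ [21/68, 15/34) → index 3
j=5: u_5=35/66 ∈ [1/2, 39/68) → index 5
j=6: u_6=41/66 ∈ [39/68, 12/17) → index 6
j=7: u_7=47/66 ∈ [12/17, 53/68) → index 7
j=8: u_8=53/66 ∈ [53/68, 61/68) → index 8
j=9: u_9=59/66 ∈ [53/68, 61/68) → index 8
j=10: u_10=65/66 ∈ [33/34, 1) → index 10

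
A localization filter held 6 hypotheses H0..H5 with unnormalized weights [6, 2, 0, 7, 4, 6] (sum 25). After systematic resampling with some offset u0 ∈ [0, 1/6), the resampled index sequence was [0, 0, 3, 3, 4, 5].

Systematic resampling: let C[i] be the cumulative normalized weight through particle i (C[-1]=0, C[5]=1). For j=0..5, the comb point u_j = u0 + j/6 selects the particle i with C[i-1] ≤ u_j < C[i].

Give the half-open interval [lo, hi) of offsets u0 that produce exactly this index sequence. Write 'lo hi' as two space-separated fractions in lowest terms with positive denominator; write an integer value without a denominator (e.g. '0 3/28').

0 11/150

C = [6/25, 8/25, 8/25, 3/5, 19/25, 1]
j=0 picked index 0: u0 ∈ [0, 6/25)
j=1 picked index 0: u0 ∈ [-1/6, 11/150)
j=2 picked index 3: u0 ∈ [-1/75, 4/15)
j=3 picked index 3: u0 ∈ [-9/50, 1/10)
j=4 picked index 4: u0 ∈ [-1/15, 7/75)
j=5 picked index 5: u0 ∈ [-11/150, 1/6)
intersection: [0, 11/150)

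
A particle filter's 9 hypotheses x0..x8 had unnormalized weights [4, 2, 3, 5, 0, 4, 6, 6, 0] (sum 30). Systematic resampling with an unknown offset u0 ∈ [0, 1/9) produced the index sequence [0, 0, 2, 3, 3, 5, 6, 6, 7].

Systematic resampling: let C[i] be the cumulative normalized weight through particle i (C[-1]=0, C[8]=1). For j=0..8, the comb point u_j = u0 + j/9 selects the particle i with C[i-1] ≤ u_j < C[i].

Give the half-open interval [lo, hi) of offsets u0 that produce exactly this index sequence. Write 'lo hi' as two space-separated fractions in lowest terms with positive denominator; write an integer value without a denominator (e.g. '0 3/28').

0 1/45

C = [2/15, 1/5, 3/10, 7/15, 7/15, 3/5, 4/5, 1, 1]
j=0 picked index 0: u0 ∈ [0, 2/15)
j=1 picked index 0: u0 ∈ [-1/9, 1/45)
j=2 picked index 2: u0 ∈ [-1/45, 7/90)
j=3 picked index 3: u0 ∈ [-1/30, 2/15)
j=4 picked index 3: u0 ∈ [-13/90, 1/45)
j=5 picked index 5: u0 ∈ [-4/45, 2/45)
j=6 picked index 6: u0 ∈ [-1/15, 2/15)
j=7 picked index 6: u0 ∈ [-8/45, 1/45)
j=8 picked index 7: u0 ∈ [-4/45, 1/9)
intersection: [0, 1/45)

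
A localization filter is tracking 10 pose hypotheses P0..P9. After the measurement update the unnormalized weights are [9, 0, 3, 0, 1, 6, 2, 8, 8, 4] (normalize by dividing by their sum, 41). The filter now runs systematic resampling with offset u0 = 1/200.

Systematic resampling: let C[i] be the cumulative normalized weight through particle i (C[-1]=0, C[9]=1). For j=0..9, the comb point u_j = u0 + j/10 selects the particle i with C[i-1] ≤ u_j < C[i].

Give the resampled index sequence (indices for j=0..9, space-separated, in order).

C = [9/41, 9/41, 12/41, 12/41, 13/41, 19/41, 21/41, 29/41, 37/41, 1]
j=0: u_0=1/200 ∈ [0, 9/41) → index 0
j=1: u_1=21/200 ∈ [0, 9/41) → index 0
j=2: u_2=41/200 ∈ [0, 9/41) → index 0
j=3: u_3=61/200 ∈ [12/41, 13/41) → index 4
j=4: u_4=81/200 ∈ [13/41, 19/41) → index 5
j=5: u_5=101/200 ∈ [19/41, 21/41) → index 6
j=6: u_6=121/200 ∈ [21/41, 29/41) → index 7
j=7: u_7=141/200 ∈ [21/41, 29/41) → index 7
j=8: u_8=161/200 ∈ [29/41, 37/41) → index 8
j=9: u_9=181/200 ∈ [37/41, 1) → index 9

0 0 0 4 5 6 7 7 8 9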